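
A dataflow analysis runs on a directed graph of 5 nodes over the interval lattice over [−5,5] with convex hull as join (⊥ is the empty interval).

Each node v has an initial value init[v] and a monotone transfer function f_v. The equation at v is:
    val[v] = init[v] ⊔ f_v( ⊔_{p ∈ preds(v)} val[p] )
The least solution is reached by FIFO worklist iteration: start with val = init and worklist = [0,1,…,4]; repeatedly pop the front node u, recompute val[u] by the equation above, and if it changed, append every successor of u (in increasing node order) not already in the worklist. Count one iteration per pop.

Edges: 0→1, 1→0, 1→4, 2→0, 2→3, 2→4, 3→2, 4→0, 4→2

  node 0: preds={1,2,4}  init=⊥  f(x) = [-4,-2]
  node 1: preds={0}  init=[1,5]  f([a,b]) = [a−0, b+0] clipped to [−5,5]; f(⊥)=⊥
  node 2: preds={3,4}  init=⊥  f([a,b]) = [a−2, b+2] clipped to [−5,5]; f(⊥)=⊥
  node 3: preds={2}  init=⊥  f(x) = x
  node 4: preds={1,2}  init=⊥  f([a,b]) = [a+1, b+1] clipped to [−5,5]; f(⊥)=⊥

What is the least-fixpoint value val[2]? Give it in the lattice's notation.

Trace (12 dequeues):
  [1] u=0 | in [1,5] | out [-4,-2] | prev ⊥ | push {}
  [2] u=1 | in [-4,-2] | out [-4,5] | prev [1,5] | push {0}
  [3] u=2 | in ⊥ | out ⊥ | ==
  [4] u=3 | in ⊥ | out ⊥ | ==
  [5] u=4 | in [-4,5] | out [-3,5] | prev ⊥ | push {2}
  [6] u=0 | in [-4,5] | out [-4,-2] | ==
  [7] u=2 | in [-3,5] | out [-5,5] | prev ⊥ | push {0,3,4}
  [8] u=0 | in [-5,5] | out [-4,-2] | ==
  [9] u=3 | in [-5,5] | out [-5,5] | prev ⊥ | push {2}
  [10] u=4 | in [-5,5] | out [-4,5] | prev [-3,5] | push {0}
  [11] u=2 | in [-5,5] | out [-5,5] | ==
  [12] u=0 | in [-5,5] | out [-4,-2] | ==

Converged values:
  [0] [-4,-2]
  [1] [-4,5]
  [2] [-5,5]
  [3] [-5,5]
  [4] [-4,5]

[-5,5]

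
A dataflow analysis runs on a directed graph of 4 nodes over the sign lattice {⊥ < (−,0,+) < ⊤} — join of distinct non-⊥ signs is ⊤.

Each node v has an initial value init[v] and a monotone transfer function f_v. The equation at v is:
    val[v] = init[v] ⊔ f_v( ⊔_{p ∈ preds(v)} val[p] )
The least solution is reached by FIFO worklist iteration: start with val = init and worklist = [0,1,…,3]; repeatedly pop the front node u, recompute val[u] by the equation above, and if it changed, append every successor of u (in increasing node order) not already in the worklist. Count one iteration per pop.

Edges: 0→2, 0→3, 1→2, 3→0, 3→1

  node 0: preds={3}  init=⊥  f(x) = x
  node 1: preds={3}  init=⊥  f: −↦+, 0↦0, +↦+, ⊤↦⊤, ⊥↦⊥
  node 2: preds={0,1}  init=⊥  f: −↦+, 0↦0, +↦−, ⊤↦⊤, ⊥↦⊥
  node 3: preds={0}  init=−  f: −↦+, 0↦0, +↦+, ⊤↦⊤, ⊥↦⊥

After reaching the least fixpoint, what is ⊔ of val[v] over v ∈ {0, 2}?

Iteration log — 8 steps:
  step 1. node 0  ⊔preds=−  new=−  old=⊥  +wl: 
  step 2. node 1  ⊔preds=−  new=+  old=⊥  +wl: 
  step 3. node 2  ⊔preds=⊤  new=⊤  old=⊥  +wl: 
  step 4. node 3  ⊔preds=−  new=⊤  old=−  +wl: 0,1
  step 5. node 0  ⊔preds=⊤  new=⊤  old=−  +wl: 2,3
  step 6. node 1  ⊔preds=⊤  new=⊤  old=+  +wl: 
  step 7. node 2  ⊔preds=⊤  new=⊤  stable
  step 8. node 3  ⊔preds=⊤  new=⊤  stable

Least fixpoint reached:
  node 0: ⊤
  node 1: ⊤
  node 2: ⊤
  node 3: ⊤

⊤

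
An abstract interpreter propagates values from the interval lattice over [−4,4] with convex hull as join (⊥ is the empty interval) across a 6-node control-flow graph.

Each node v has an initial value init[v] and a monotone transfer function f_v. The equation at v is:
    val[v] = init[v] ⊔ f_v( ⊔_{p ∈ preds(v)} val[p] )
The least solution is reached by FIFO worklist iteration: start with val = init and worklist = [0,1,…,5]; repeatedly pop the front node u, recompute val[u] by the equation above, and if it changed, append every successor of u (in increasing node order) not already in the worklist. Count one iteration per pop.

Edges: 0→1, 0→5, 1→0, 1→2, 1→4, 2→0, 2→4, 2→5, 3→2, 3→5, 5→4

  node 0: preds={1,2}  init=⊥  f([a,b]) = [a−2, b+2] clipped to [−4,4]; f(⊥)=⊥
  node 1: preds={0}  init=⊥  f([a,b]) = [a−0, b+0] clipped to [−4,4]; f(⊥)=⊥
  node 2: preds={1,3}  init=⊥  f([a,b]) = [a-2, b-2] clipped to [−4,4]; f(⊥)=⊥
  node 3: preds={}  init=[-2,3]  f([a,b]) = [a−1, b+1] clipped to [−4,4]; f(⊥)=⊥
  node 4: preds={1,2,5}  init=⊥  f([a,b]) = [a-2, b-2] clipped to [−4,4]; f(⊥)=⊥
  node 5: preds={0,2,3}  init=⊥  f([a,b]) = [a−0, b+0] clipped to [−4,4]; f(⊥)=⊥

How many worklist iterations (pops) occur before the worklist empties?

Worklist (20 pops):
  #1 pop 0: in=⊥ → ⊥ (no change)
  #2 pop 1: in=⊥ → ⊥ (no change)
  #3 pop 2: in=[-2,3] → [-4,1] (was ⊥); enqueue [0]
  #4 pop 3: in=⊥ → [-2,3] (no change)
  #5 pop 4: in=[-4,1] → [-4,-1] (was ⊥); enqueue []
  #6 pop 5: in=[-4,3] → [-4,3] (was ⊥); enqueue [4]
  #7 pop 0: in=[-4,1] → [-4,3] (was ⊥); enqueue [1,5]
  #8 pop 4: in=[-4,3] → [-4,1] (was [-4,-1]); enqueue []
  #9 pop 1: in=[-4,3] → [-4,3] (was ⊥); enqueue [0,2,4]
  #10 pop 5: in=[-4,3] → [-4,3] (no change)
  #11 pop 0: in=[-4,3] → [-4,4] (was [-4,3]); enqueue [1,5]
  #12 pop 2: in=[-4,3] → [-4,1] (no change)
  #13 pop 4: in=[-4,3] → [-4,1] (no change)
  #14 pop 1: in=[-4,4] → [-4,4] (was [-4,3]); enqueue [0,2,4]
  #15 pop 5: in=[-4,4] → [-4,4] (was [-4,3]); enqueue []
  #16 pop 0: in=[-4,4] → [-4,4] (no change)
  #17 pop 2: in=[-4,4] → [-4,2] (was [-4,1]); enqueue [0,5]
  #18 pop 4: in=[-4,4] → [-4,2] (was [-4,1]); enqueue []
  #19 pop 0: in=[-4,4] → [-4,4] (no change)
  #20 pop 5: in=[-4,4] → [-4,4] (no change)

Fixpoint:
  val[0] = [-4,4]
  val[1] = [-4,4]
  val[2] = [-4,2]
  val[3] = [-2,3]
  val[4] = [-4,2]
  val[5] = [-4,4]

20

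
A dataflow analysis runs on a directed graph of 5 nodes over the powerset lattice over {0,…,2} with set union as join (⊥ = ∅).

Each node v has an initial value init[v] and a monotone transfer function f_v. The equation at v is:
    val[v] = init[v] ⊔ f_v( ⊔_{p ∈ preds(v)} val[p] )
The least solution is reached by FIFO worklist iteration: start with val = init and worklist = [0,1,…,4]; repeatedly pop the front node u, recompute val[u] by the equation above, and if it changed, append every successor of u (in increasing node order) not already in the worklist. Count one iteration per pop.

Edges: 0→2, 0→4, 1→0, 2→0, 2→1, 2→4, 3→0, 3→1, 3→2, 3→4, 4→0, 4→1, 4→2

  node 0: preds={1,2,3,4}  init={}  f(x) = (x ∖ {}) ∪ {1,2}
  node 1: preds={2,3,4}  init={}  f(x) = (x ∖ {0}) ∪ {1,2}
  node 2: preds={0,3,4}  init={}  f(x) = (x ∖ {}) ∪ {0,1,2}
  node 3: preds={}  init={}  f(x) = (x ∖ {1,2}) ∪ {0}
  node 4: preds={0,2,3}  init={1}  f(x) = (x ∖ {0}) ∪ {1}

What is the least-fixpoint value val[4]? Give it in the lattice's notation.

{1,2}

Worklist (9 pops):
  #1 pop 0: in={1} → {1,2} (was {}); enqueue []
  #2 pop 1: in={1} → {1,2} (was {}); enqueue [0]
  #3 pop 2: in={1,2} → {0,1,2} (was {}); enqueue [1]
  #4 pop 3: in={} → {0} (was {}); enqueue [2]
  #5 pop 4: in={0,1,2} → {1,2} (was {1}); enqueue []
  #6 pop 0: in={0,1,2} → {0,1,2} (was {1,2}); enqueue [4]
  #7 pop 1: in={0,1,2} → {1,2} (no change)
  #8 pop 2: in={0,1,2} → {0,1,2} (no change)
  #9 pop 4: in={0,1,2} → {1,2} (no change)

Fixpoint:
  val[0] = {0,1,2}
  val[1] = {1,2}
  val[2] = {0,1,2}
  val[3] = {0}
  val[4] = {1,2}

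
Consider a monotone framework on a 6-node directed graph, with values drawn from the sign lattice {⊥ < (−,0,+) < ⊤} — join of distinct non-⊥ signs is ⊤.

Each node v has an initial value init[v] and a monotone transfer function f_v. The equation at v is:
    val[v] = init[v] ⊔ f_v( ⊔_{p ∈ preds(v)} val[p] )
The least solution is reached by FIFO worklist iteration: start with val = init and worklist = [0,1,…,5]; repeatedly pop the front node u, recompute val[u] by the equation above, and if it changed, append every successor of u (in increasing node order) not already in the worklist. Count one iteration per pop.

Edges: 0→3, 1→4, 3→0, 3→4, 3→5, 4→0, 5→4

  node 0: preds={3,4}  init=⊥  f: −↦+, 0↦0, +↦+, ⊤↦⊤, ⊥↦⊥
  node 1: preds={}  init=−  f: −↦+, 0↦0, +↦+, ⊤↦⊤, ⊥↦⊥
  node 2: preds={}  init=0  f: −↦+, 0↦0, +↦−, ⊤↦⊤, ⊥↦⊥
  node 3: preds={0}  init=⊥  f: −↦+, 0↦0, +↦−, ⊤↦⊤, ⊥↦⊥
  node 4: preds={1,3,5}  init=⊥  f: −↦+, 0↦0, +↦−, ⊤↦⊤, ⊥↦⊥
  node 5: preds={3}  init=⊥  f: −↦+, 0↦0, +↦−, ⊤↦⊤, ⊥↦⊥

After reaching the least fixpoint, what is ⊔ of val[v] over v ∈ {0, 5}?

⊤

Trace (16 dequeues):
  [1] u=0 | in ⊥ | out ⊥ | ==
  [2] u=1 | in ⊥ | out − | ==
  [3] u=2 | in ⊥ | out 0 | ==
  [4] u=3 | in ⊥ | out ⊥ | ==
  [5] u=4 | in − | out + | prev ⊥ | push {0}
  [6] u=5 | in ⊥ | out ⊥ | ==
  [7] u=0 | in + | out + | prev ⊥ | push {3}
  [8] u=3 | in + | out − | prev ⊥ | push {0,4,5}
  [9] u=0 | in ⊤ | out ⊤ | prev + | push {3}
  [10] u=4 | in − | out + | ==
  [11] u=5 | in − | out + | prev ⊥ | push {4}
  [12] u=3 | in ⊤ | out ⊤ | prev − | push {0,5}
  [13] u=4 | in ⊤ | out ⊤ | prev + | push {}
  [14] u=0 | in ⊤ | out ⊤ | ==
  [15] u=5 | in ⊤ | out ⊤ | prev + | push {4}
  [16] u=4 | in ⊤ | out ⊤ | ==

Converged values:
  [0] ⊤
  [1] −
  [2] 0
  [3] ⊤
  [4] ⊤
  [5] ⊤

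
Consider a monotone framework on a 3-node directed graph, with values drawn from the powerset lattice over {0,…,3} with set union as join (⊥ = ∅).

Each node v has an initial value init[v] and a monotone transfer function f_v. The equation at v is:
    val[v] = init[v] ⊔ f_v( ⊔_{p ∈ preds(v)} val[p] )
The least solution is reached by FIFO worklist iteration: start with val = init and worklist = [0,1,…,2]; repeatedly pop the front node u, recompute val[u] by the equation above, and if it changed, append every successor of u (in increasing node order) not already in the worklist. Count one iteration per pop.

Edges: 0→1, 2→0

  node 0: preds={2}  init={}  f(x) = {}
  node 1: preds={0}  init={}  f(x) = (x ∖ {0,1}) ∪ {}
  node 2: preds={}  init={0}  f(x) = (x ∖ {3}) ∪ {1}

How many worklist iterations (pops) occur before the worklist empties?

Worklist (4 pops):
  #1 pop 0: in={0} → {} (no change)
  #2 pop 1: in={} → {} (no change)
  #3 pop 2: in={} → {0,1} (was {0}); enqueue [0]
  #4 pop 0: in={0,1} → {} (no change)

Fixpoint:
  val[0] = {}
  val[1] = {}
  val[2] = {0,1}

4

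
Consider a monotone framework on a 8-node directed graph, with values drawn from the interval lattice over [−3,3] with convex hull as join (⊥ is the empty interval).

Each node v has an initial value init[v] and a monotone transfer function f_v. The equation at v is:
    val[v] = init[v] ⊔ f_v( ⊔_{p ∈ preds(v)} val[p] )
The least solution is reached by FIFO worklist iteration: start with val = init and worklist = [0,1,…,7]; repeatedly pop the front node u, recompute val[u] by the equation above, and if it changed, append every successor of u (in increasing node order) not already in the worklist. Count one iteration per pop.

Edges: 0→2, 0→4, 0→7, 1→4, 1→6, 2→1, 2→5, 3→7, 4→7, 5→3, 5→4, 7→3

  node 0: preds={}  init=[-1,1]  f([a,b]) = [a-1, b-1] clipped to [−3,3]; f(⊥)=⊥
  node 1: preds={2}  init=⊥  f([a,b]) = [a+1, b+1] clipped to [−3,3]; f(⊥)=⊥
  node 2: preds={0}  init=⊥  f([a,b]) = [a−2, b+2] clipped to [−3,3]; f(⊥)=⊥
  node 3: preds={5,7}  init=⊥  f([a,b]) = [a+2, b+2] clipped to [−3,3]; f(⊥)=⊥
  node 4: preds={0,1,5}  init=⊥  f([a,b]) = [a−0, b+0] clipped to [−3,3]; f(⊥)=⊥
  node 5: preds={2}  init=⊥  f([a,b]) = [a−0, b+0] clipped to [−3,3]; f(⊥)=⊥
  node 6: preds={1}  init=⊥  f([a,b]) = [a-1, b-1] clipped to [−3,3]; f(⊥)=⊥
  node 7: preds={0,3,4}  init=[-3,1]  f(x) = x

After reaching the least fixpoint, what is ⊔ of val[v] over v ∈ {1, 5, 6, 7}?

Trace (13 dequeues):
  [1] u=0 | in ⊥ | out [-1,1] | ==
  [2] u=1 | in ⊥ | out ⊥ | ==
  [3] u=2 | in [-1,1] | out [-3,3] | prev ⊥ | push {1}
  [4] u=3 | in [-3,1] | out [-1,3] | prev ⊥ | push {}
  [5] u=4 | in [-1,1] | out [-1,1] | prev ⊥ | push {}
  [6] u=5 | in [-3,3] | out [-3,3] | prev ⊥ | push {3,4}
  [7] u=6 | in ⊥ | out ⊥ | ==
  [8] u=7 | in [-1,3] | out [-3,3] | prev [-3,1] | push {}
  [9] u=1 | in [-3,3] | out [-2,3] | prev ⊥ | push {6}
  [10] u=3 | in [-3,3] | out [-1,3] | ==
  [11] u=4 | in [-3,3] | out [-3,3] | prev [-1,1] | push {7}
  [12] u=6 | in [-2,3] | out [-3,2] | prev ⊥ | push {}
  [13] u=7 | in [-3,3] | out [-3,3] | ==

Converged values:
  [0] [-1,1]
  [1] [-2,3]
  [2] [-3,3]
  [3] [-1,3]
  [4] [-3,3]
  [5] [-3,3]
  [6] [-3,2]
  [7] [-3,3]

[-3,3]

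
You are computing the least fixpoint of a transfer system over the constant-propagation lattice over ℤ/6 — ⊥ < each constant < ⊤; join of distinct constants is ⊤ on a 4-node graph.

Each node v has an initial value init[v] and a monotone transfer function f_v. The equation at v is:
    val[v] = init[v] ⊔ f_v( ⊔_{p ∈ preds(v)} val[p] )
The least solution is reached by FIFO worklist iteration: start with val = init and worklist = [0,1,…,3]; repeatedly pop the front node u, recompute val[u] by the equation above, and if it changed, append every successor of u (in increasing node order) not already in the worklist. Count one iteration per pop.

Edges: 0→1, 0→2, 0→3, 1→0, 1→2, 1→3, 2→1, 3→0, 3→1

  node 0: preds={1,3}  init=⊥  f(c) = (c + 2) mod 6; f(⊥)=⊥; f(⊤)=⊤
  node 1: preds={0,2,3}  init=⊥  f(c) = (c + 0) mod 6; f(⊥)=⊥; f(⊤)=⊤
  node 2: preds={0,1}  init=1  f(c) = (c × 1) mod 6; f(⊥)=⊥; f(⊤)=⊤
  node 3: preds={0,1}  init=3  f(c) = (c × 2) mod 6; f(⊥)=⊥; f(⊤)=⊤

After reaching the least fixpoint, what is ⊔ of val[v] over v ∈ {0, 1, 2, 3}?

Trace (8 dequeues):
  [1] u=0 | in 3 | out 5 | prev ⊥ | push {}
  [2] u=1 | in ⊤ | out ⊤ | prev ⊥ | push {0}
  [3] u=2 | in ⊤ | out ⊤ | prev 1 | push {1}
  [4] u=3 | in ⊤ | out ⊤ | prev 3 | push {}
  [5] u=0 | in ⊤ | out ⊤ | prev 5 | push {2,3}
  [6] u=1 | in ⊤ | out ⊤ | ==
  [7] u=2 | in ⊤ | out ⊤ | ==
  [8] u=3 | in ⊤ | out ⊤ | ==

Converged values:
  [0] ⊤
  [1] ⊤
  [2] ⊤
  [3] ⊤

⊤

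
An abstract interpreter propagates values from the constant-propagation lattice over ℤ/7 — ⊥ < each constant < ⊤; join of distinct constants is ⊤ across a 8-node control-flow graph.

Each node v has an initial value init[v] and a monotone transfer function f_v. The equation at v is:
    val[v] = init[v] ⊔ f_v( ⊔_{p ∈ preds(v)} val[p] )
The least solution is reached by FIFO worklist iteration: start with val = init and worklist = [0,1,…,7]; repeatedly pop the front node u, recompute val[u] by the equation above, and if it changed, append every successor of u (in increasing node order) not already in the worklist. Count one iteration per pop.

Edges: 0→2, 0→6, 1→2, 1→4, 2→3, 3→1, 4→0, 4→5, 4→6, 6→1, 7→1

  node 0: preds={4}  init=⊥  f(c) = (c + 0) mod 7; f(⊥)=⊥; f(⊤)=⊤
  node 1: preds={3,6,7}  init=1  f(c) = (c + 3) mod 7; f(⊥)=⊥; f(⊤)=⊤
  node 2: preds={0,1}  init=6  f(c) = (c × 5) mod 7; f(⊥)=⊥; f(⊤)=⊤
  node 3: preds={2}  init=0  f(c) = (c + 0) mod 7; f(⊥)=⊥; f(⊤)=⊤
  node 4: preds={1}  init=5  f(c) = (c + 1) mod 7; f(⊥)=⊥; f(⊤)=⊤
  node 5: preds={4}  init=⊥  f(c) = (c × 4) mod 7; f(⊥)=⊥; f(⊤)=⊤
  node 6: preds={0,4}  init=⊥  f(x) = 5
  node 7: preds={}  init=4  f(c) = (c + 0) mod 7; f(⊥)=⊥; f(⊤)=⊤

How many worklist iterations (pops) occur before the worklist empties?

Iteration log — 12 steps:
  step 1. node 0  ⊔preds=5  new=5  old=⊥  +wl: 
  step 2. node 1  ⊔preds=⊤  new=⊤  old=1  +wl: 
  step 3. node 2  ⊔preds=⊤  new=⊤  old=6  +wl: 
  step 4. node 3  ⊔preds=⊤  new=⊤  old=0  +wl: 1
  step 5. node 4  ⊔preds=⊤  new=⊤  old=5  +wl: 0
  step 6. node 5  ⊔preds=⊤  new=⊤  old=⊥  +wl: 
  step 7. node 6  ⊔preds=⊤  new=5  old=⊥  +wl: 
  step 8. node 7  ⊔preds=⊥  new=4  stable
  step 9. node 1  ⊔preds=⊤  new=⊤  stable
  step 10. node 0  ⊔preds=⊤  new=⊤  old=5  +wl: 2,6
  step 11. node 2  ⊔preds=⊤  new=⊤  stable
  step 12. node 6  ⊔preds=⊤  new=5  stable

Least fixpoint reached:
  node 0: ⊤
  node 1: ⊤
  node 2: ⊤
  node 3: ⊤
  node 4: ⊤
  node 5: ⊤
  node 6: 5
  node 7: 4

12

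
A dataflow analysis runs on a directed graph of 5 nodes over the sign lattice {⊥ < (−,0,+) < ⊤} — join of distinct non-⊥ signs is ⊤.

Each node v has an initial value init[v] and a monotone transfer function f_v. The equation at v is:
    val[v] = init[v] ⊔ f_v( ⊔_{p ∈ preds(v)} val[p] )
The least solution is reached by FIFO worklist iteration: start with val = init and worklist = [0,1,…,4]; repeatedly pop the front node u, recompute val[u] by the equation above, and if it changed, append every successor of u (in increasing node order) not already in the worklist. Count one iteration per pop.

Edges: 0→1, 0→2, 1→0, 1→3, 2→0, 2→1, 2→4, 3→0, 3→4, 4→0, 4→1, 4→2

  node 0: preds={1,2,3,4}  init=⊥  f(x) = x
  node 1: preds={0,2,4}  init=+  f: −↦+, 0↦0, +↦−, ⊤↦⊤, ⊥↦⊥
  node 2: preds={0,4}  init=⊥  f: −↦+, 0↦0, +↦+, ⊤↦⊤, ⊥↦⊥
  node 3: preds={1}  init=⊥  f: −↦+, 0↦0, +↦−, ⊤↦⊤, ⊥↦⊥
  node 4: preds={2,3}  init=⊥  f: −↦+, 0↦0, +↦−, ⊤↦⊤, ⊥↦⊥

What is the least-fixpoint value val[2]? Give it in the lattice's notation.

⊤

Worklist (11 pops):
  #1 pop 0: in=+ → + (was ⊥); enqueue []
  #2 pop 1: in=+ → ⊤ (was +); enqueue [0]
  #3 pop 2: in=+ → + (was ⊥); enqueue [1]
  #4 pop 3: in=⊤ → ⊤ (was ⊥); enqueue []
  #5 pop 4: in=⊤ → ⊤ (was ⊥); enqueue [2]
  #6 pop 0: in=⊤ → ⊤ (was +); enqueue []
  #7 pop 1: in=⊤ → ⊤ (no change)
  #8 pop 2: in=⊤ → ⊤ (was +); enqueue [0,1,4]
  #9 pop 0: in=⊤ → ⊤ (no change)
  #10 pop 1: in=⊤ → ⊤ (no change)
  #11 pop 4: in=⊤ → ⊤ (no change)

Fixpoint:
  val[0] = ⊤
  val[1] = ⊤
  val[2] = ⊤
  val[3] = ⊤
  val[4] = ⊤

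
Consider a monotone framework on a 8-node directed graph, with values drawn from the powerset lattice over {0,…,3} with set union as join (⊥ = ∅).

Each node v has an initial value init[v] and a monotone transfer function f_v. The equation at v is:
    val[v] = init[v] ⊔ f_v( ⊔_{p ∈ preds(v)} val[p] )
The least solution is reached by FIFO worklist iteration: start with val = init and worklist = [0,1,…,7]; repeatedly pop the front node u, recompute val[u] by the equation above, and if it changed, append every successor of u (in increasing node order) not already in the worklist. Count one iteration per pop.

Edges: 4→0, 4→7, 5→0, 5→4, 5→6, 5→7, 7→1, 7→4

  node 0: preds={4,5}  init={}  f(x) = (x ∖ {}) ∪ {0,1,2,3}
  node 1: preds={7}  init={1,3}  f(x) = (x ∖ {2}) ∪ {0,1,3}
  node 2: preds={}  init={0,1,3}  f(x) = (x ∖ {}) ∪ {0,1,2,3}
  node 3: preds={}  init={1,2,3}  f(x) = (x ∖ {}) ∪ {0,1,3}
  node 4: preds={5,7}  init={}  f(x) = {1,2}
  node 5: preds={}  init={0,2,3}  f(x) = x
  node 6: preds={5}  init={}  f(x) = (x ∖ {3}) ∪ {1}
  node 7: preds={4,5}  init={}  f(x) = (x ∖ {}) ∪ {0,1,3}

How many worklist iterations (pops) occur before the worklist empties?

Worklist (11 pops):
  #1 pop 0: in={0,2,3} → {0,1,2,3} (was {}); enqueue []
  #2 pop 1: in={} → {0,1,3} (was {1,3}); enqueue []
  #3 pop 2: in={} → {0,1,2,3} (was {0,1,3}); enqueue []
  #4 pop 3: in={} → {0,1,2,3} (was {1,2,3}); enqueue []
  #5 pop 4: in={0,2,3} → {1,2} (was {}); enqueue [0]
  #6 pop 5: in={} → {0,2,3} (no change)
  #7 pop 6: in={0,2,3} → {0,1,2} (was {}); enqueue []
  #8 pop 7: in={0,1,2,3} → {0,1,2,3} (was {}); enqueue [1,4]
  #9 pop 0: in={0,1,2,3} → {0,1,2,3} (no change)
  #10 pop 1: in={0,1,2,3} → {0,1,3} (no change)
  #11 pop 4: in={0,1,2,3} → {1,2} (no change)

Fixpoint:
  val[0] = {0,1,2,3}
  val[1] = {0,1,3}
  val[2] = {0,1,2,3}
  val[3] = {0,1,2,3}
  val[4] = {1,2}
  val[5] = {0,2,3}
  val[6] = {0,1,2}
  val[7] = {0,1,2,3}

11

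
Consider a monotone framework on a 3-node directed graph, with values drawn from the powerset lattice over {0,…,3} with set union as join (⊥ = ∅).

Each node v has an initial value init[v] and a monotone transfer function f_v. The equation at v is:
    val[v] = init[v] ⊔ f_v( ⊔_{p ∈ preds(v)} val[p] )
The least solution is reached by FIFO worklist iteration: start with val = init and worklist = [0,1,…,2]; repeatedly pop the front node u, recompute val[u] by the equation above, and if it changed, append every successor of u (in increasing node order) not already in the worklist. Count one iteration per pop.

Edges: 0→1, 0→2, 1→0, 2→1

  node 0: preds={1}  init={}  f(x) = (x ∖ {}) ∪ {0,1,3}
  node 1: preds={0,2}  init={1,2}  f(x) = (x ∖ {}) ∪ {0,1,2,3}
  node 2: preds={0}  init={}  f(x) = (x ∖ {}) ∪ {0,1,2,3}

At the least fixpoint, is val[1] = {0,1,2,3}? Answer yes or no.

Iteration log — 5 steps:
  step 1. node 0  ⊔preds={1,2}  new={0,1,2,3}  old={}  +wl: 
  step 2. node 1  ⊔preds={0,1,2,3}  new={0,1,2,3}  old={1,2}  +wl: 0
  step 3. node 2  ⊔preds={0,1,2,3}  new={0,1,2,3}  old={}  +wl: 1
  step 4. node 0  ⊔preds={0,1,2,3}  new={0,1,2,3}  stable
  step 5. node 1  ⊔preds={0,1,2,3}  new={0,1,2,3}  stable

Least fixpoint reached:
  node 0: {0,1,2,3}
  node 1: {0,1,2,3}
  node 2: {0,1,2,3}

yes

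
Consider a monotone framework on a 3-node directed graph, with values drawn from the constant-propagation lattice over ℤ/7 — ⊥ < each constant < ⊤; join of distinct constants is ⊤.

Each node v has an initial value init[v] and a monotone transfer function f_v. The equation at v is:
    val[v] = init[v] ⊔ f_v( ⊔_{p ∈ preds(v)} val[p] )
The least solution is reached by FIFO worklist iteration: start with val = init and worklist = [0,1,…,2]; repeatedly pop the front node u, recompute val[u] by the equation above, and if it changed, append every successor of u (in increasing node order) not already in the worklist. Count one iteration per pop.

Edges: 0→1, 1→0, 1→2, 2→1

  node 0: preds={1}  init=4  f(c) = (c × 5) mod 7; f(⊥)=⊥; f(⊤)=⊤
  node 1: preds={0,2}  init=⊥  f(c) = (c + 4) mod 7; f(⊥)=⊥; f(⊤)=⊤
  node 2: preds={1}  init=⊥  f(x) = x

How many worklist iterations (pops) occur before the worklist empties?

Trace (8 dequeues):
  [1] u=0 | in ⊥ | out 4 | ==
  [2] u=1 | in 4 | out 1 | prev ⊥ | push {0}
  [3] u=2 | in 1 | out 1 | prev ⊥ | push {1}
  [4] u=0 | in 1 | out ⊤ | prev 4 | push {}
  [5] u=1 | in ⊤ | out ⊤ | prev 1 | push {0,2}
  [6] u=0 | in ⊤ | out ⊤ | ==
  [7] u=2 | in ⊤ | out ⊤ | prev 1 | push {1}
  [8] u=1 | in ⊤ | out ⊤ | ==

Converged values:
  [0] ⊤
  [1] ⊤
  [2] ⊤

8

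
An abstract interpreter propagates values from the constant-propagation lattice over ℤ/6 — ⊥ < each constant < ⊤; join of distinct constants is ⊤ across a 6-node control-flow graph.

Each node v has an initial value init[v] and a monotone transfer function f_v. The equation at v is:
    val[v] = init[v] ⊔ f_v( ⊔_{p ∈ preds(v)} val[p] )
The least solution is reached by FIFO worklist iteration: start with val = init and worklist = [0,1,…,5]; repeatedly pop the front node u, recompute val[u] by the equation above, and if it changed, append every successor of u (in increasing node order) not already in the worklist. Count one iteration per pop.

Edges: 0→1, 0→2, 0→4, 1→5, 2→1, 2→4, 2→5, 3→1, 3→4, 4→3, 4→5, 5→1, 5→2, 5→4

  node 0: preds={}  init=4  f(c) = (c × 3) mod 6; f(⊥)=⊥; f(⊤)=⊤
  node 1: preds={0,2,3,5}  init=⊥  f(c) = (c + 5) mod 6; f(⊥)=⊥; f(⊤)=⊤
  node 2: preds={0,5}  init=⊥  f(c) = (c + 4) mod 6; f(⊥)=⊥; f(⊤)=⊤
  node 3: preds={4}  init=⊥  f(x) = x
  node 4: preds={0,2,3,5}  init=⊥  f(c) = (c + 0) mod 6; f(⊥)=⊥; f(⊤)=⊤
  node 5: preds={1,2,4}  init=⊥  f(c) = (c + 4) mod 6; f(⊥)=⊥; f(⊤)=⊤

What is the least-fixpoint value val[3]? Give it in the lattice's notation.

Trace (12 dequeues):
  [1] u=0 | in ⊥ | out 4 | ==
  [2] u=1 | in 4 | out 3 | prev ⊥ | push {}
  [3] u=2 | in 4 | out 2 | prev ⊥ | push {1}
  [4] u=3 | in ⊥ | out ⊥ | ==
  [5] u=4 | in ⊤ | out ⊤ | prev ⊥ | push {3}
  [6] u=5 | in ⊤ | out ⊤ | prev ⊥ | push {2,4}
  [7] u=1 | in ⊤ | out ⊤ | prev 3 | push {5}
  [8] u=3 | in ⊤ | out ⊤ | prev ⊥ | push {1}
  [9] u=2 | in ⊤ | out ⊤ | prev 2 | push {}
  [10] u=4 | in ⊤ | out ⊤ | ==
  [11] u=5 | in ⊤ | out ⊤ | ==
  [12] u=1 | in ⊤ | out ⊤ | ==

Converged values:
  [0] 4
  [1] ⊤
  [2] ⊤
  [3] ⊤
  [4] ⊤
  [5] ⊤

⊤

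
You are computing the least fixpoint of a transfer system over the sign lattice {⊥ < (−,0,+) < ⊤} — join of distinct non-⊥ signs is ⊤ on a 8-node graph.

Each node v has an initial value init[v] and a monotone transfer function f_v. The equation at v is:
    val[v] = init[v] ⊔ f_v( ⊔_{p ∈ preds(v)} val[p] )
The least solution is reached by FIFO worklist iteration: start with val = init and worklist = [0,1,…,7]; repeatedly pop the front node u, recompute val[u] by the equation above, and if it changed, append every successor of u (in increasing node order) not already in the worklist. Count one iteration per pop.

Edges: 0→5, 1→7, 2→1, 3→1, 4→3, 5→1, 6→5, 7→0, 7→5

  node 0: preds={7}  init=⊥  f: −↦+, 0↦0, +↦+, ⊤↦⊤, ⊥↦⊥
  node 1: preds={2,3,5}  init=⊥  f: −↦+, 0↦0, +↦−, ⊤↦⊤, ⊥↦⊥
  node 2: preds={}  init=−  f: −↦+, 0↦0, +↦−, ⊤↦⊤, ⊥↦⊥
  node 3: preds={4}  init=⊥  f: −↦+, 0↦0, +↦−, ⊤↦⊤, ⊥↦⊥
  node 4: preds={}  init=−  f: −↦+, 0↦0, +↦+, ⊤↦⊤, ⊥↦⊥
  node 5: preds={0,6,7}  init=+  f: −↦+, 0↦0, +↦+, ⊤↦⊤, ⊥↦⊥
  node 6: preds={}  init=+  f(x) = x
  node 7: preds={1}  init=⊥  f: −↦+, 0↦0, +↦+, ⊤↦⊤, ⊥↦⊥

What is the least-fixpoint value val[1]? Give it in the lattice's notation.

Trace (12 dequeues):
  [1] u=0 | in ⊥ | out ⊥ | ==
  [2] u=1 | in ⊤ | out ⊤ | prev ⊥ | push {}
  [3] u=2 | in ⊥ | out − | ==
  [4] u=3 | in − | out + | prev ⊥ | push {1}
  [5] u=4 | in ⊥ | out − | ==
  [6] u=5 | in + | out + | ==
  [7] u=6 | in ⊥ | out + | ==
  [8] u=7 | in ⊤ | out ⊤ | prev ⊥ | push {0,5}
  [9] u=1 | in ⊤ | out ⊤ | ==
  [10] u=0 | in ⊤ | out ⊤ | prev ⊥ | push {}
  [11] u=5 | in ⊤ | out ⊤ | prev + | push {1}
  [12] u=1 | in ⊤ | out ⊤ | ==

Converged values:
  [0] ⊤
  [1] ⊤
  [2] −
  [3] +
  [4] −
  [5] ⊤
  [6] +
  [7] ⊤

⊤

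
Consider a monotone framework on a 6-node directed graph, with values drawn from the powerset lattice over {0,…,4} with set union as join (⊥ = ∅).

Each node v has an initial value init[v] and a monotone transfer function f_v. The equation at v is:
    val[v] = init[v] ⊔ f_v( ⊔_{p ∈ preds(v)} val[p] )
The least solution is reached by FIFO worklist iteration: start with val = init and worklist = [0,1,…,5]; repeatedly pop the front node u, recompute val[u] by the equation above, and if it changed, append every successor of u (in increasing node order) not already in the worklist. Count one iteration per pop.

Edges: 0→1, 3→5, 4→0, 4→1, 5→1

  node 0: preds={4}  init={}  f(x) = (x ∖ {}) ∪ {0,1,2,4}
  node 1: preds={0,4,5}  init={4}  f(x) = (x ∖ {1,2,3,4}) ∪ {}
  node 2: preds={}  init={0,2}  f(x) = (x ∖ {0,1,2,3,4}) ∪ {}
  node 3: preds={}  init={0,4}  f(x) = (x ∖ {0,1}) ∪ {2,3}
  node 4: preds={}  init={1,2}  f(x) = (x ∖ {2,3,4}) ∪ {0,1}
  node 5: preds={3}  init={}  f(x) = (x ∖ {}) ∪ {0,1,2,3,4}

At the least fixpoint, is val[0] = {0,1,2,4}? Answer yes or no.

yes

Worklist (8 pops):
  #1 pop 0: in={1,2} → {0,1,2,4} (was {}); enqueue []
  #2 pop 1: in={0,1,2,4} → {0,4} (was {4}); enqueue []
  #3 pop 2: in={} → {0,2} (no change)
  #4 pop 3: in={} → {0,2,3,4} (was {0,4}); enqueue []
  #5 pop 4: in={} → {0,1,2} (was {1,2}); enqueue [0,1]
  #6 pop 5: in={0,2,3,4} → {0,1,2,3,4} (was {}); enqueue []
  #7 pop 0: in={0,1,2} → {0,1,2,4} (no change)
  #8 pop 1: in={0,1,2,3,4} → {0,4} (no change)

Fixpoint:
  val[0] = {0,1,2,4}
  val[1] = {0,4}
  val[2] = {0,2}
  val[3] = {0,2,3,4}
  val[4] = {0,1,2}
  val[5] = {0,1,2,3,4}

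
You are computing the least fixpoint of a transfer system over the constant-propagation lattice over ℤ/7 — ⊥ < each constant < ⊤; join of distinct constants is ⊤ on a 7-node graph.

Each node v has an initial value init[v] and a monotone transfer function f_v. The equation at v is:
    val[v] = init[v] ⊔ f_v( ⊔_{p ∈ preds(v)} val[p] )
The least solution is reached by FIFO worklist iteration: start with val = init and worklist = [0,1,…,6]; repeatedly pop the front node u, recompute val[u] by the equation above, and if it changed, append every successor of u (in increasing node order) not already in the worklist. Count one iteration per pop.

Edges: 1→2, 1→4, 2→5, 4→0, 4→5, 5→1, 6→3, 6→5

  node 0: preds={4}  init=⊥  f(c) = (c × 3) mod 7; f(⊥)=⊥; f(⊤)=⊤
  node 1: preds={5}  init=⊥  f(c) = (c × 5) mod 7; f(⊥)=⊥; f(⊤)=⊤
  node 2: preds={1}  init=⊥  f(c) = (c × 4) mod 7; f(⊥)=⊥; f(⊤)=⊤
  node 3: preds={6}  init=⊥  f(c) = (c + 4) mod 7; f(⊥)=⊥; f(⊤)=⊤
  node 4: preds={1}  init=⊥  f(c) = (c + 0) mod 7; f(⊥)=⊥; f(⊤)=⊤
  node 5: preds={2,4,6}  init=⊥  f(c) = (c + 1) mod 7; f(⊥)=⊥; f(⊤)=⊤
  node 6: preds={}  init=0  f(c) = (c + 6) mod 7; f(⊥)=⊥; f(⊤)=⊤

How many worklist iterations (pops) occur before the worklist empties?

17

Trace (17 dequeues):
  [1] u=0 | in ⊥ | out ⊥ | ==
  [2] u=1 | in ⊥ | out ⊥ | ==
  [3] u=2 | in ⊥ | out ⊥ | ==
  [4] u=3 | in 0 | out 4 | prev ⊥ | push {}
  [5] u=4 | in ⊥ | out ⊥ | ==
  [6] u=5 | in 0 | out 1 | prev ⊥ | push {1}
  [7] u=6 | in ⊥ | out 0 | ==
  [8] u=1 | in 1 | out 5 | prev ⊥ | push {2,4}
  [9] u=2 | in 5 | out 6 | prev ⊥ | push {5}
  [10] u=4 | in 5 | out 5 | prev ⊥ | push {0}
  [11] u=5 | in ⊤ | out ⊤ | prev 1 | push {1}
  [12] u=0 | in 5 | out 1 | prev ⊥ | push {}
  [13] u=1 | in ⊤ | out ⊤ | prev 5 | push {2,4}
  [14] u=2 | in ⊤ | out ⊤ | prev 6 | push {5}
  [15] u=4 | in ⊤ | out ⊤ | prev 5 | push {0}
  [16] u=5 | in ⊤ | out ⊤ | ==
  [17] u=0 | in ⊤ | out ⊤ | prev 1 | push {}

Converged values:
  [0] ⊤
  [1] ⊤
  [2] ⊤
  [3] 4
  [4] ⊤
  [5] ⊤
  [6] 0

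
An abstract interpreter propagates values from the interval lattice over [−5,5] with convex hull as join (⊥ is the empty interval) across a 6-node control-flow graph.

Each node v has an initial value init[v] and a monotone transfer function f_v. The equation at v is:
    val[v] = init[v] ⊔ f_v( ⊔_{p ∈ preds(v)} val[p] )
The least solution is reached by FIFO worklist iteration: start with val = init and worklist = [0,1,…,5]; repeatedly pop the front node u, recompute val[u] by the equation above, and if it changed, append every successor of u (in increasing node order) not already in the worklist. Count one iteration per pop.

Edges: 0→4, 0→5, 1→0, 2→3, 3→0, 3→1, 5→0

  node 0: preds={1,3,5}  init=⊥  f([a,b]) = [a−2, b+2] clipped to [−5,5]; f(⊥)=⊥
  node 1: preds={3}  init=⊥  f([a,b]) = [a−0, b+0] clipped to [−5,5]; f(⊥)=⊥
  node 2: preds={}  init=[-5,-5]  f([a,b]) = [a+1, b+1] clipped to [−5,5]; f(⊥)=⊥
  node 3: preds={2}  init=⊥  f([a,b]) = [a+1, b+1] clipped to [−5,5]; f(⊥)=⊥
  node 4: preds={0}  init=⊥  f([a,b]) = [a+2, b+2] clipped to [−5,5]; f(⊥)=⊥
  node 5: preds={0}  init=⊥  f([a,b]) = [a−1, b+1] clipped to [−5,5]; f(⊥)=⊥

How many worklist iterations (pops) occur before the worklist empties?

19

Worklist (19 pops):
  #1 pop 0: in=⊥ → ⊥ (no change)
  #2 pop 1: in=⊥ → ⊥ (no change)
  #3 pop 2: in=⊥ → [-5,-5] (no change)
  #4 pop 3: in=[-5,-5] → [-4,-4] (was ⊥); enqueue [0,1]
  #5 pop 4: in=⊥ → ⊥ (no change)
  #6 pop 5: in=⊥ → ⊥ (no change)
  #7 pop 0: in=[-4,-4] → [-5,-2] (was ⊥); enqueue [4,5]
  #8 pop 1: in=[-4,-4] → [-4,-4] (was ⊥); enqueue [0]
  #9 pop 4: in=[-5,-2] → [-3,0] (was ⊥); enqueue []
  #10 pop 5: in=[-5,-2] → [-5,-1] (was ⊥); enqueue []
  #11 pop 0: in=[-5,-1] → [-5,1] (was [-5,-2]); enqueue [4,5]
  #12 pop 4: in=[-5,1] → [-3,3] (was [-3,0]); enqueue []
  #13 pop 5: in=[-5,1] → [-5,2] (was [-5,-1]); enqueue [0]
  #14 pop 0: in=[-5,2] → [-5,4] (was [-5,1]); enqueue [4,5]
  #15 pop 4: in=[-5,4] → [-3,5] (was [-3,3]); enqueue []
  #16 pop 5: in=[-5,4] → [-5,5] (was [-5,2]); enqueue [0]
  #17 pop 0: in=[-5,5] → [-5,5] (was [-5,4]); enqueue [4,5]
  #18 pop 4: in=[-5,5] → [-3,5] (no change)
  #19 pop 5: in=[-5,5] → [-5,5] (no change)

Fixpoint:
  val[0] = [-5,5]
  val[1] = [-4,-4]
  val[2] = [-5,-5]
  val[3] = [-4,-4]
  val[4] = [-3,5]
  val[5] = [-5,5]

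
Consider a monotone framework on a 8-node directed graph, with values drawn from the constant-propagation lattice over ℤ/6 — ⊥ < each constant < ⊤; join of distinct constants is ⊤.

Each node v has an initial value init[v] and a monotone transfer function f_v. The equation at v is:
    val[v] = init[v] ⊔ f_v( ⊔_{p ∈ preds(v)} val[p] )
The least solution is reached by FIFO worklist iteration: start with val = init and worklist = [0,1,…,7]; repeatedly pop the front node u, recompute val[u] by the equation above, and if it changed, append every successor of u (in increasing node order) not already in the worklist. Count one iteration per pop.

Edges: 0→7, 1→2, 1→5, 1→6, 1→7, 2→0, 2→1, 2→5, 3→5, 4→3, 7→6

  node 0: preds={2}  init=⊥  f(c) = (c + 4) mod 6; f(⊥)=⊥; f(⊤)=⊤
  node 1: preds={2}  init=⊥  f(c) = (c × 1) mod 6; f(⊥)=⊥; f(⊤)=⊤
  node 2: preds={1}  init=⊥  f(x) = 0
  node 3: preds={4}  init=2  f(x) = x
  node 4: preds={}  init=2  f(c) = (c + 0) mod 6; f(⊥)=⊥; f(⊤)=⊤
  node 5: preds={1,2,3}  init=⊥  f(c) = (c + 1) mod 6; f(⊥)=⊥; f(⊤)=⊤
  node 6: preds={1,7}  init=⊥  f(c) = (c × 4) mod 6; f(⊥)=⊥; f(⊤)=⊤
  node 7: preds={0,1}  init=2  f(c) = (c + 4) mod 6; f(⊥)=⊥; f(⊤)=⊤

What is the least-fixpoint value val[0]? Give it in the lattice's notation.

Iteration log — 14 steps:
  step 1. node 0  ⊔preds=⊥  new=⊥  stable
  step 2. node 1  ⊔preds=⊥  new=⊥  stable
  step 3. node 2  ⊔preds=⊥  new=0  old=⊥  +wl: 0,1
  step 4. node 3  ⊔preds=2  new=2  stable
  step 5. node 4  ⊔preds=⊥  new=2  stable
  step 6. node 5  ⊔preds=⊤  new=⊤  old=⊥  +wl: 
  step 7. node 6  ⊔preds=2  new=2  old=⊥  +wl: 
  step 8. node 7  ⊔preds=⊥  new=2  stable
  step 9. node 0  ⊔preds=0  new=4  old=⊥  +wl: 7
  step 10. node 1  ⊔preds=0  new=0  old=⊥  +wl: 2,5,6
  step 11. node 7  ⊔preds=⊤  new=⊤  old=2  +wl: 
  step 12. node 2  ⊔preds=0  new=0  stable
  step 13. node 5  ⊔preds=⊤  new=⊤  stable
  step 14. node 6  ⊔preds=⊤  new=⊤  old=2  +wl: 

Least fixpoint reached:
  node 0: 4
  node 1: 0
  node 2: 0
  node 3: 2
  node 4: 2
  node 5: ⊤
  node 6: ⊤
  node 7: ⊤

4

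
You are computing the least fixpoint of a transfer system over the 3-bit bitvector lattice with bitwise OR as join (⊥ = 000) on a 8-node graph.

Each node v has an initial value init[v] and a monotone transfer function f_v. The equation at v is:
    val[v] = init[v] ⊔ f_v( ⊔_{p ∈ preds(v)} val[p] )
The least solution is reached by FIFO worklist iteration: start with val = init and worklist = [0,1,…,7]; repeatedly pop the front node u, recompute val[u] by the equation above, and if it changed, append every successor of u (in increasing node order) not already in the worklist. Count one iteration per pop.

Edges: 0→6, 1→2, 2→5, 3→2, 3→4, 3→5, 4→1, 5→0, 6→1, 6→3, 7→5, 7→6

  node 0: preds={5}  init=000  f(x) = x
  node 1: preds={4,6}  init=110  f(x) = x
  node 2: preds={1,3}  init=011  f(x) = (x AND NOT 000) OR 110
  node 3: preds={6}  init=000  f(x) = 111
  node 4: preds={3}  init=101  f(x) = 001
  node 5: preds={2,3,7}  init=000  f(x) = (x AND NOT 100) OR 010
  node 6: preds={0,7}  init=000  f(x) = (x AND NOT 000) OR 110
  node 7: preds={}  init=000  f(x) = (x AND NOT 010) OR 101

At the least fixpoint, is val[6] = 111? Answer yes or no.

Worklist (16 pops):
  #1 pop 0: in=000 → 000 (no change)
  #2 pop 1: in=101 → 111 (was 110); enqueue []
  #3 pop 2: in=111 → 111 (was 011); enqueue []
  #4 pop 3: in=000 → 111 (was 000); enqueue [2]
  #5 pop 4: in=111 → 101 (no change)
  #6 pop 5: in=111 → 011 (was 000); enqueue [0]
  #7 pop 6: in=000 → 110 (was 000); enqueue [1,3]
  #8 pop 7: in=000 → 101 (was 000); enqueue [5,6]
  #9 pop 2: in=111 → 111 (no change)
  #10 pop 0: in=011 → 011 (was 000); enqueue []
  #11 pop 1: in=111 → 111 (no change)
  #12 pop 3: in=110 → 111 (no change)
  #13 pop 5: in=111 → 011 (no change)
  #14 pop 6: in=111 → 111 (was 110); enqueue [1,3]
  #15 pop 1: in=111 → 111 (no change)
  #16 pop 3: in=111 → 111 (no change)

Fixpoint:
  val[0] = 011
  val[1] = 111
  val[2] = 111
  val[3] = 111
  val[4] = 101
  val[5] = 011
  val[6] = 111
  val[7] = 101

yes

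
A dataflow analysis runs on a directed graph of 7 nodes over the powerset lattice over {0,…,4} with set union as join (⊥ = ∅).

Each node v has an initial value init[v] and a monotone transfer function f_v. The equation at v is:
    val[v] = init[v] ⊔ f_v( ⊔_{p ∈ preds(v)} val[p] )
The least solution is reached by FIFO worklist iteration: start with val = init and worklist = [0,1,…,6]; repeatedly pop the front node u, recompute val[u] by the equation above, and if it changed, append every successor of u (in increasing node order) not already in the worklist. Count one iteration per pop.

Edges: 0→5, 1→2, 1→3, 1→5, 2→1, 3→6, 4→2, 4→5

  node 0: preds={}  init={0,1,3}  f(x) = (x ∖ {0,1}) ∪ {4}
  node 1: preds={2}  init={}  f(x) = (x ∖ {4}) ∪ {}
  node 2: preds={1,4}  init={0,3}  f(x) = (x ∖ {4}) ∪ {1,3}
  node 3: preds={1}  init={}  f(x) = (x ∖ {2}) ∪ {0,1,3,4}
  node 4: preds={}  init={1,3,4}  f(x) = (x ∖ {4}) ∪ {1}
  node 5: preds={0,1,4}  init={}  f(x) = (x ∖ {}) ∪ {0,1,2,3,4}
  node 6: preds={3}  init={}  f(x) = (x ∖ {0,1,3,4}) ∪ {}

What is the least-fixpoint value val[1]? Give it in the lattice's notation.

Worklist (11 pops):
  #1 pop 0: in={} → {0,1,3,4} (was {0,1,3}); enqueue []
  #2 pop 1: in={0,3} → {0,3} (was {}); enqueue []
  #3 pop 2: in={0,1,3,4} → {0,1,3} (was {0,3}); enqueue [1]
  #4 pop 3: in={0,3} → {0,1,3,4} (was {}); enqueue []
  #5 pop 4: in={} → {1,3,4} (no change)
  #6 pop 5: in={0,1,3,4} → {0,1,2,3,4} (was {}); enqueue []
  #7 pop 6: in={0,1,3,4} → {} (no change)
  #8 pop 1: in={0,1,3} → {0,1,3} (was {0,3}); enqueue [2,3,5]
  #9 pop 2: in={0,1,3,4} → {0,1,3} (no change)
  #10 pop 3: in={0,1,3} → {0,1,3,4} (no change)
  #11 pop 5: in={0,1,3,4} → {0,1,2,3,4} (no change)

Fixpoint:
  val[0] = {0,1,3,4}
  val[1] = {0,1,3}
  val[2] = {0,1,3}
  val[3] = {0,1,3,4}
  val[4] = {1,3,4}
  val[5] = {0,1,2,3,4}
  val[6] = {}

{0,1,3}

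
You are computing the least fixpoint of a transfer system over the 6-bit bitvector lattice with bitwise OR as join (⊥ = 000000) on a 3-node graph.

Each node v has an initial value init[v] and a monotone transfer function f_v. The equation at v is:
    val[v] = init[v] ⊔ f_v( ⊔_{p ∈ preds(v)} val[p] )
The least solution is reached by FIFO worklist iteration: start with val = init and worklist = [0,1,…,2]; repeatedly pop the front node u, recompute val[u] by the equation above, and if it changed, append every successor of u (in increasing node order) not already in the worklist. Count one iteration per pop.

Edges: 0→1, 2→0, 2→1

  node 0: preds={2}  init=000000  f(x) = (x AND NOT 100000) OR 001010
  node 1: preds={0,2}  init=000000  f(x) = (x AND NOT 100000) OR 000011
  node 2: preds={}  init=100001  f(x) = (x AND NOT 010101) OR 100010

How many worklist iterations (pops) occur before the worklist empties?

Trace (5 dequeues):
  [1] u=0 | in 100001 | out 001011 | prev 000000 | push {}
  [2] u=1 | in 101011 | out 001011 | prev 000000 | push {}
  [3] u=2 | in 000000 | out 100011 | prev 100001 | push {0,1}
  [4] u=0 | in 100011 | out 001011 | ==
  [5] u=1 | in 101011 | out 001011 | ==

Converged values:
  [0] 001011
  [1] 001011
  [2] 100011

5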